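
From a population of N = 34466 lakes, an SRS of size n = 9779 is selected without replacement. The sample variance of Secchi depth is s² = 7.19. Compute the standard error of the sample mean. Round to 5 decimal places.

Under SRS without replacement, Var(ȳ) = (1 − f)·s²/n with f = n/N = 9779/34466 = 0.28372889.
Var(ȳ) = (1 − 0.28372889)·7.19/9779 = 0.71627111·7.35249 × 10^-4 = 5.2663762 × 10^-4.
SE(ȳ) = √(5.2663762 × 10^-4) = 0.02295.

0.02295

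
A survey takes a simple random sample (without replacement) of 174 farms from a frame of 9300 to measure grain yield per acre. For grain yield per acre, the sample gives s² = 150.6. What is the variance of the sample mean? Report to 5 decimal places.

0.84932

Under SRS without replacement, Var(ȳ) = (1 − f)·s²/n with f = n/N = 174/9300 = 0.01870968.
Var(ȳ) = (1 − 0.01870968)·150.6/174 = 0.98129032·0.86551724 = 0.84932369.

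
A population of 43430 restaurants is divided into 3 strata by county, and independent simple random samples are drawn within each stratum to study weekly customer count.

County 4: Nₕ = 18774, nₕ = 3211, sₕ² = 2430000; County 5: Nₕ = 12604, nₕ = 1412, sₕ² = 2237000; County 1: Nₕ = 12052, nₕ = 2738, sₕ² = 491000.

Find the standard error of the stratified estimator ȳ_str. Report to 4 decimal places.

15.6968

Var(ȳ_str) = Σₕ Wₕ²(1 − fₕ)sₕ²/nₕ with Wₕ = Nₕ/N, N = 43430.
County 4: Wₕ = 0.43228183; term = 0.43228183²·(1 − 0.17103441)·2430000/3211 = 117.22937.
County 5: Wₕ = 0.29021414; term = 0.29021414²·(1 − 0.11202793)·2237000/1412 = 118.48619.
County 1: Wₕ = 0.27750403; term = 0.27750403²·(1 − 0.22718221)·491000/2738 = 10.672441.
Sum = 246.388.
SE = √(246.388) = 15.6968.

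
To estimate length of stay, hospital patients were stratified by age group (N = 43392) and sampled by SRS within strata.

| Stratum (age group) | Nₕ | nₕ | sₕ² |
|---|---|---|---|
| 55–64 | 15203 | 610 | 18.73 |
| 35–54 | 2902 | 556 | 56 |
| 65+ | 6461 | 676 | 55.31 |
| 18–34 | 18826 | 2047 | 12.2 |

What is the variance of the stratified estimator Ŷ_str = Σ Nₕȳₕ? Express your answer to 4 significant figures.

Var(Ŷ_str) = Σₕ Nₕ²(1 − fₕ)sₕ²/nₕ.
55–64: 15203²·(1 − 610/15203)·18.73/610 = 6.8121126 × 10^6.
35–54: 2902²·(1 − 556/2902)·56/556 = 685707.11.
65+: 6461²·(1 − 676/6461)·55.31/676 = 3.058159 × 10^6.
18–34: 18826²·(1 − 2047/18826)·12.2/2047 = 1.8826349 × 10^6.
Sum = 1.2438614 × 10^7.

1.244 × 10^7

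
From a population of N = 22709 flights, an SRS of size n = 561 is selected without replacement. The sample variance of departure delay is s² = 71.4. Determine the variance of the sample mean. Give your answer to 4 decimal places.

Under SRS without replacement, Var(ȳ) = (1 − f)·s²/n with f = n/N = 561/22709 = 0.02470386.
Var(ȳ) = (1 − 0.02470386)·71.4/561 = 0.97529614·0.12727273 = 0.1241286.

0.1241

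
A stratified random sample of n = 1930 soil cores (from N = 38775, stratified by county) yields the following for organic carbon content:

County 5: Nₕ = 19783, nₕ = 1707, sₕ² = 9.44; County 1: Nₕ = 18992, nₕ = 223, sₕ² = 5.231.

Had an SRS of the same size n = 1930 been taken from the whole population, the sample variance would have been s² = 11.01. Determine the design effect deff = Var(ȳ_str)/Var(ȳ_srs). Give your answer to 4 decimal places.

1.2686

Var(ȳ_str) = Σ Wₕ²(1−fₕ)sₕ²/nₕ with Wₕ = Nₕ/38775:
  County 5: (19783/38775)²·(1−1707/19783)·9.44/1707 = 0.0013153137
  County 1: (18992/38775)²·(1−223/18992)·5.231/223 = 0.0055614505
  → Var(ȳ_str) = 0.0068767642.
Var(ȳ_srs) = (1 − 1930/38775)·11.01/1930 = 0.0054207174.
deff = 0.0068767642 / 0.0054207174 = 1.2686.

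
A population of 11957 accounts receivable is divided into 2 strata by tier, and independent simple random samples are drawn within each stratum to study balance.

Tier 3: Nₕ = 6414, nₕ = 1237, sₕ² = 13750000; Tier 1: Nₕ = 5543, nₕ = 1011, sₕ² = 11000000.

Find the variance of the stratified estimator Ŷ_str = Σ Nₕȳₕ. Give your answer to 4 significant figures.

Var(Ŷ_str) = Σₕ Nₕ²(1 − fₕ)sₕ²/nₕ.
Tier 3: 6414²·(1 − 1237/6414)·13750000/1237 = 3.6909666 × 10^11.
Tier 1: 5543²·(1 − 1011/5543)·11000000/1011 = 2.7332308 × 10^11.
Sum = 6.4241974 × 10^11.

6.424 × 10^11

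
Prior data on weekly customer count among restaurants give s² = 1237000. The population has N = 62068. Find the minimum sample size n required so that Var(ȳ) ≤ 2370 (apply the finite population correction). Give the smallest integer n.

518

Without fpc, n₀ = s²/D = 1237000/2370 = 521.9409.
With fpc, (1 − n/N)·s²/n ≤ D requires n ≥ n₀/(1 + n₀/N) = 521.9409/(1 + 521.9409/62068) = 517.5884.
Rounding up, n = 518.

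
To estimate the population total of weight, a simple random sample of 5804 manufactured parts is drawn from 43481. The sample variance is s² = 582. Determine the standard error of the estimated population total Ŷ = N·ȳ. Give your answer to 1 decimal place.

12817.0

Var(Ŷ) = N²·Var(ȳ) = N²·(1 − n/N)·s²/n.
f = 5804/43481 = 0.13348359; Var(ȳ) = 0.86651641·582/5804 = 0.086890515.
Var(Ŷ) = 43481² · 0.086890515 = 1.6427498 × 10^8.
SE(Ŷ) = √(1.6427498 × 10^8) = 12817.0.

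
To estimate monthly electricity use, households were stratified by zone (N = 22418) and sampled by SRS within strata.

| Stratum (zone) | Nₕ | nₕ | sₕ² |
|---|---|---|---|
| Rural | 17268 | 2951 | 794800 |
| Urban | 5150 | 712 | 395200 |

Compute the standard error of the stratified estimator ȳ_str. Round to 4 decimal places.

Var(ȳ_str) = Σₕ Wₕ²(1 − fₕ)sₕ²/nₕ with Wₕ = Nₕ/N, N = 22418.
Rural: Wₕ = 0.77027389; term = 0.77027389²·(1 − 0.17089414)·794800/2951 = 132.4918.
Urban: Wₕ = 0.22972611; term = 0.22972611²·(1 − 0.13825243)·395200/712 = 25.242812.
Sum = 157.73461.
SE = √(157.73461) = 12.5592.

12.5592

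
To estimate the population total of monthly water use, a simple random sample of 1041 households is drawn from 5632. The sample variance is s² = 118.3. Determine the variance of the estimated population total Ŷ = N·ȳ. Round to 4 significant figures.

2.938 × 10^6

Var(Ŷ) = N²·Var(ȳ) = N²·(1 − n/N)·s²/n.
f = 1041/5632 = 0.18483665; Var(ȳ) = 0.81516335·118.3/1041 = 0.092635758.
Var(Ŷ) = 5632² · 0.092635758 = 2.9383529 × 10^6.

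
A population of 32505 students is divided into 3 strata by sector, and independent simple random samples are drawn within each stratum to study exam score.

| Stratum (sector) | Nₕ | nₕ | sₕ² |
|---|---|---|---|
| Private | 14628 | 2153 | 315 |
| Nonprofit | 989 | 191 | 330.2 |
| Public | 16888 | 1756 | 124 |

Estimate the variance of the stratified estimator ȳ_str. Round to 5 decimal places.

0.04364

Var(ȳ_str) = Σₕ Wₕ²(1 − fₕ)sₕ²/nₕ with Wₕ = Nₕ/N, N = 32505.
Private: Wₕ = 0.45002307; term = 0.45002307²·(1 − 0.14718348)·315/2153 = 0.025269211.
Nonprofit: Wₕ = 0.03042609; term = 0.03042609²·(1 − 0.19312437)·330.2/191 = 0.0012913458.
Public: Wₕ = 0.51955084; term = 0.51955084²·(1 − 0.10397916)·124/1756 = 0.017079352.
Sum = 0.043639909.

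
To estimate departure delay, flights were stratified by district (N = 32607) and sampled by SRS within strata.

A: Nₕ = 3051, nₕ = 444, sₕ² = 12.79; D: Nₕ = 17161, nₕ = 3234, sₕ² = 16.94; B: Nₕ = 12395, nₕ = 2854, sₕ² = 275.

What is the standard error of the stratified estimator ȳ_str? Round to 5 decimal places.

0.11005

Var(ȳ_str) = Σₕ Wₕ²(1 − fₕ)sₕ²/nₕ with Wₕ = Nₕ/N, N = 32607.
A: Wₕ = 0.09356887; term = 0.09356887²·(1 − 0.14552606)·12.79/444 = 2.1550092 × 10^-4.
D: Wₕ = 0.52629803; term = 0.52629803²·(1 − 0.18845056)·16.94/3234 = 0.0011774755.
B: Wₕ = 0.38013310; term = 0.38013310²·(1 − 0.23025413)·275/2854 = 0.010717598.
Sum = 0.012110574.
SE = √(0.012110574) = 0.11005.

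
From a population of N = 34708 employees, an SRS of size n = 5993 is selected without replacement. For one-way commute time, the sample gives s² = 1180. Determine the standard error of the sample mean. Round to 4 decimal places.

Under SRS without replacement, Var(ȳ) = (1 − f)·s²/n with f = n/N = 5993/34708 = 0.17266913.
Var(ȳ) = (1 − 0.17266913)·1180/5993 = 0.82733087·0.19689638 = 0.16289845.
SE(ȳ) = √(0.16289845) = 0.4036.

0.4036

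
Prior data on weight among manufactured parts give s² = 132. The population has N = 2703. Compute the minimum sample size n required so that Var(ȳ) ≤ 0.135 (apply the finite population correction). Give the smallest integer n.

Without fpc, n₀ = s²/D = 132/0.135 = 977.7778.
With fpc, (1 − n/N)·s²/n ≤ D requires n ≥ n₀/(1 + n₀/N) = 977.7778/(1 + 977.7778/2703) = 718.0367.
Rounding up, n = 719.

719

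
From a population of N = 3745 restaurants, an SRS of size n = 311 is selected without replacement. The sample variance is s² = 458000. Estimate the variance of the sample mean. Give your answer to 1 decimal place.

Under SRS without replacement, Var(ȳ) = (1 − f)·s²/n with f = n/N = 311/3745 = 0.08304406.
Var(ȳ) = (1 − 0.08304406)·458000/311 = 0.91695594·1472.6688 = 1350.3724.

1350.4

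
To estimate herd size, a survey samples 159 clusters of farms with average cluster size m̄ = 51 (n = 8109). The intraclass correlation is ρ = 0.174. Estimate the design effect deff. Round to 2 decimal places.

deff = 1 + (51 − 1)·0.174 = 1 + 8.7 = 9.7.

9.70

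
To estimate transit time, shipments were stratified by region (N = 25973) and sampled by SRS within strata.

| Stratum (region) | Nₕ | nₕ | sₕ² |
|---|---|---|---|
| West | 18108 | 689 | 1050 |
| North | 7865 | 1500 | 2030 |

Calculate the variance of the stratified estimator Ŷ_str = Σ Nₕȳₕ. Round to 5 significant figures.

Var(Ŷ_str) = Σₕ Nₕ²(1 − fₕ)sₕ²/nₕ.
West: 18108²·(1 − 689/18108)·1050/689 = 4.8068856 × 10^8.
North: 7865²·(1 − 1500/7865)·2030/1500 = 6.7748848 × 10^7.
Sum = 5.4843741 × 10^8.

5.4844 × 10^8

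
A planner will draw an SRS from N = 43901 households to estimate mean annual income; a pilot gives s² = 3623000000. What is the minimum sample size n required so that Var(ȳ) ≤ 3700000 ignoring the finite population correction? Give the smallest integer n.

Without fpc, n₀ = s²/D = 3623000000/3700000 = 979.1892.
Rounding up, n = 980.

980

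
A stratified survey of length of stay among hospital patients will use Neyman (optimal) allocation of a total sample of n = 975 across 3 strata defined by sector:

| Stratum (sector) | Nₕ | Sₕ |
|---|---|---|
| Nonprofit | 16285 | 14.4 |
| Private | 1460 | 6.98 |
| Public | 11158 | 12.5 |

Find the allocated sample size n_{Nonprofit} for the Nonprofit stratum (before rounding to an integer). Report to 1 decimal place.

Neyman allocation: nₕ = n·NₕSₕ / Σⱼ NⱼSⱼ.
Σ NⱼSⱼ = 16285·14.4 + 1460·6.98 + 11158·12.5 = 384169.8.
n_{Nonprofit} = 975·16285·14.4 / 384169.8 = 595.2.

595.2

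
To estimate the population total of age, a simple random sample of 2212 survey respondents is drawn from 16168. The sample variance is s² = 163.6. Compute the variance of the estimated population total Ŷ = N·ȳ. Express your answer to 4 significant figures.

Var(Ŷ) = N²·Var(ȳ) = N²·(1 − n/N)·s²/n.
f = 2212/16168 = 0.13681346; Var(ȳ) = 0.86318654·163.6/2212 = 0.063841464.
Var(Ŷ) = 16168² · 0.063841464 = 1.6688428 × 10^7.

1.669 × 10^7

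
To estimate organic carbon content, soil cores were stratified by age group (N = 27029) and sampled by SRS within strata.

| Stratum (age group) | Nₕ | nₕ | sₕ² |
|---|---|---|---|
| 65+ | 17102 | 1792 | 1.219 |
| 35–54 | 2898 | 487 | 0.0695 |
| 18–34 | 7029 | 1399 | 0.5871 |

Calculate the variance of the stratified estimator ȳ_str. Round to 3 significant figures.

Var(ȳ_str) = Σₕ Wₕ²(1 − fₕ)sₕ²/nₕ with Wₕ = Nₕ/N, N = 27029.
65+: Wₕ = 0.63272781; term = 0.63272781²·(1 − 0.10478307)·1.219/1792 = 2.4379671 × 10^-4.
35–54: Wₕ = 0.10721817; term = 0.10721817²·(1 − 0.16804693)·0.0695/487 = 1.3648706 × 10^-6.
18–34: Wₕ = 0.26005402; term = 0.26005402²·(1 − 0.19903258)·0.5871/1399 = 2.2731932 × 10^-5.
Sum = 2.6789351 × 10^-4.

2.68 × 10^-4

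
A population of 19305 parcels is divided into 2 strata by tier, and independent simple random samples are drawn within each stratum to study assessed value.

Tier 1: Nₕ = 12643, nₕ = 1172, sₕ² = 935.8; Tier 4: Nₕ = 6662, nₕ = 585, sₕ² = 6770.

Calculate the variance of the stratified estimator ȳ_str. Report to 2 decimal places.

Var(ȳ_str) = Σₕ Wₕ²(1 − fₕ)sₕ²/nₕ with Wₕ = Nₕ/N, N = 19305.
Tier 1: Wₕ = 0.65490805; term = 0.65490805²·(1 − 0.09269952)·935.8/1172 = 0.31071859.
Tier 4: Wₕ = 0.34509195; term = 0.34509195²·(1 − 0.08781147)·6770/585 = 1.2571499.
Sum = 1.5678685.

1.57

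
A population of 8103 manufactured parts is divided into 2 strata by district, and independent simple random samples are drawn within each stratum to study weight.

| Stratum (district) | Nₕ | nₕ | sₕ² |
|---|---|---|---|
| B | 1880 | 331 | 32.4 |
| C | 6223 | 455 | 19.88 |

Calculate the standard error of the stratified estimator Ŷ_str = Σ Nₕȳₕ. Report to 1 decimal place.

Var(Ŷ_str) = Σₕ Nₕ²(1 − fₕ)sₕ²/nₕ.
B: 1880²·(1 − 331/1880)·32.4/331 = 285053.44.
C: 6223²·(1 − 455/6223)·19.88/455 = 1.5683032 × 10^6.
Sum = 1.8533566 × 10^6.
SE = √(1.8533566 × 10^6) = 1361.4.

1361.4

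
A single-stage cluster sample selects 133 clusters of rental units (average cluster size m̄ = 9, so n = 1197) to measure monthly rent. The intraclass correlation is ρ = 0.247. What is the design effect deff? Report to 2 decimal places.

deff = 1 + (9 − 1)·0.247 = 1 + 1.976 = 2.976.

2.98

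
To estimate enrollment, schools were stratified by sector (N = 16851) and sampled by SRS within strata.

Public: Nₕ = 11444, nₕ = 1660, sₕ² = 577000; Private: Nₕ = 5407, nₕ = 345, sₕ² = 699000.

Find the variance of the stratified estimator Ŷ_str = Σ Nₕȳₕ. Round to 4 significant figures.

Var(Ŷ_str) = Σₕ Nₕ²(1 − fₕ)sₕ²/nₕ.
Public: 11444²·(1 − 1660/11444)·577000/1660 = 3.8919031 × 10^10.
Private: 5407²·(1 − 345/5407)·699000/345 = 5.5454474 × 10^10.
Sum = 9.4373505 × 10^10.

9.437 × 10^10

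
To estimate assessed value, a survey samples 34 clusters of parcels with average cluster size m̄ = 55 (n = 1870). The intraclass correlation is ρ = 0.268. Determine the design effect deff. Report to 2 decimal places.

deff = 1 + (55 − 1)·0.268 = 1 + 14.472 = 15.472.

15.47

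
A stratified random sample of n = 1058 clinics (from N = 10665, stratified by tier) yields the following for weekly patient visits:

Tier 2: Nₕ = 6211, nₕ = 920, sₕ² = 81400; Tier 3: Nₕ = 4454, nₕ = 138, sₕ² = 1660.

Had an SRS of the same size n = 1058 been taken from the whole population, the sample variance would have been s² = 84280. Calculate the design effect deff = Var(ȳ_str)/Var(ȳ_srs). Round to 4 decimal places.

Var(ȳ_str) = Σ Wₕ²(1−fₕ)sₕ²/nₕ with Wₕ = Nₕ/10665:
  Tier 2: (6211/10665)²·(1−920/6211)·81400/920 = 25.563137
  Tier 3: (4454/10665)²·(1−138/4454)·1660/138 = 2.0330073
  → Var(ȳ_str) = 27.596144.
Var(ȳ_srs) = (1 − 1058/10665)·84280/1058 = 71.757251.
deff = 27.596144 / 71.757251 = 0.3846.

0.3846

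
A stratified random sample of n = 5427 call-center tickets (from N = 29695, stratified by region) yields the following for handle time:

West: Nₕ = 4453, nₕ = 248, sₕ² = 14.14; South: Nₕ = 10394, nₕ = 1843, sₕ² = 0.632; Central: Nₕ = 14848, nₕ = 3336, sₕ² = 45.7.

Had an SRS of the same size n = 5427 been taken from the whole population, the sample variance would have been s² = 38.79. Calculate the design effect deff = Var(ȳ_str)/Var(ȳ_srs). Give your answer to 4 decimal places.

Var(ȳ_str) = Σ Wₕ²(1−fₕ)sₕ²/nₕ with Wₕ = Nₕ/29695:
  West: (4453/29695)²·(1−248/4453)·14.14/248 = 0.0012107369
  South: (10394/29695)²·(1−1843/10394)·0.632/1843 = 3.4564056 × 10^-5
  Central: (14848/29695)²·(1−3336/14848)·45.7/3336 = 0.0026554751
  → Var(ȳ_str) = 0.0039007761.
Var(ȳ_srs) = (1 − 5427/29695)·38.79/5427 = 0.0058413148.
deff = 0.0039007761 / 0.0058413148 = 0.6678.

0.6678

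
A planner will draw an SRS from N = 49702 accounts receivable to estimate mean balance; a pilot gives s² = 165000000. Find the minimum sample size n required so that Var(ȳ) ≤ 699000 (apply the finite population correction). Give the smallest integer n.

Without fpc, n₀ = s²/D = 165000000/699000 = 236.0515.
With fpc, (1 − n/N)·s²/n ≤ D requires n ≥ n₀/(1 + n₀/N) = 236.0515/(1 + 236.0515/49702) = 234.9357.
Rounding up, n = 235.

235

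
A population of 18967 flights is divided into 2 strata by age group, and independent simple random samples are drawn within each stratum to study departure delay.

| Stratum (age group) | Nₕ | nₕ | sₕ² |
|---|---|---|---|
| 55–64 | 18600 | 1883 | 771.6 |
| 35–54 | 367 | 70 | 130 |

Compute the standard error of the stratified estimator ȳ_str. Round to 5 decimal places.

0.59560

Var(ȳ_str) = Σₕ Wₕ²(1 − fₕ)sₕ²/nₕ with Wₕ = Nₕ/N, N = 18967.
55–64: Wₕ = 0.98065060; term = 0.98065060²·(1 − 0.10123656)·771.6/1883 = 0.35417336.
35–54: Wₕ = 0.01934940; term = 0.01934940²·(1 − 0.19073569)·130/70 = 5.6269174 × 10^-4.
Sum = 0.35473605.
SE = √(0.35473605) = 0.59560.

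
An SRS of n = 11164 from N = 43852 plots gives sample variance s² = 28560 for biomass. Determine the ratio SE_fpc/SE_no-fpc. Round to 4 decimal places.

f = n/N = 11164/43852 = 0.25458360.
SE_no-fpc = √(s²/n) = 1.5994445; SE_fpc = √((1−f)s²/n) = 1.3809204.
Ratio = √(1−f) = 0.86337501.

0.8634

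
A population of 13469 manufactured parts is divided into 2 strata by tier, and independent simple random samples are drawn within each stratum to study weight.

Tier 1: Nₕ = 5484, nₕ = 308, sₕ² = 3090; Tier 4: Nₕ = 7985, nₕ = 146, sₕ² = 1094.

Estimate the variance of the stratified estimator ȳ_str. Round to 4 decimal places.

Var(ȳ_str) = Σₕ Wₕ²(1 − fₕ)sₕ²/nₕ with Wₕ = Nₕ/N, N = 13469.
Tier 1: Wₕ = 0.40715718; term = 0.40715718²·(1 − 0.05616338)·3090/308 = 1.5697438.
Tier 4: Wₕ = 0.59284282; term = 0.59284282²·(1 − 0.01828428)·1094/146 = 2.5854095.
Sum = 4.1551533.

4.1552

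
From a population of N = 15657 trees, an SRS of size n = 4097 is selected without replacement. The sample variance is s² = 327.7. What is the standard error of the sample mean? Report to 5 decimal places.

Under SRS without replacement, Var(ȳ) = (1 − f)·s²/n with f = n/N = 4097/15657 = 0.26167210.
Var(ȳ) = (1 − 0.26167210)·327.7/4097 = 0.73832790·0.079985355 = 0.05905542.
SE(ȳ) = √(0.05905542) = 0.24301.

0.24301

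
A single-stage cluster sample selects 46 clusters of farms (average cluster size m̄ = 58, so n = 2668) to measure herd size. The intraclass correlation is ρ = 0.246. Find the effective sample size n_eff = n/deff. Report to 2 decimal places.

deff = 1 + (58 − 1)·0.246 = 1 + 14.022 = 15.022.
n_eff = 2668 / 15.022 = 177.61.

177.61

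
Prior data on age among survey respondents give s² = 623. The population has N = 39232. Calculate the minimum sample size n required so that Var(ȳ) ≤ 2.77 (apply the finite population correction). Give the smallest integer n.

Without fpc, n₀ = s²/D = 623/2.77 = 224.9097.
With fpc, (1 − n/N)·s²/n ≤ D requires n ≥ n₀/(1 + n₀/N) = 224.9097/(1 + 224.9097/39232) = 223.6277.
Rounding up, n = 224.

224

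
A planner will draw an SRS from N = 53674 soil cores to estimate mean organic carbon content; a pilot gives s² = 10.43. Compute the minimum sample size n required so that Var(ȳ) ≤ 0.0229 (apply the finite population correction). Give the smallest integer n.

452

Without fpc, n₀ = s²/D = 10.43/0.0229 = 455.4585.
With fpc, (1 − n/N)·s²/n ≤ D requires n ≥ n₀/(1 + n₀/N) = 455.4585/(1 + 455.4585/53674) = 451.6262.
Rounding up, n = 452.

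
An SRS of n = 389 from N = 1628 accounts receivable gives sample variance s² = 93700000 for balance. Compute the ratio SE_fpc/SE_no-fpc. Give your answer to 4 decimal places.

f = n/N = 389/1628 = 0.23894349.
SE_no-fpc = √(s²/n) = 490.7892; SE_fpc = √((1−f)s²/n) = 428.15739.
Ratio = √(1−f) = 0.87238553.

0.8724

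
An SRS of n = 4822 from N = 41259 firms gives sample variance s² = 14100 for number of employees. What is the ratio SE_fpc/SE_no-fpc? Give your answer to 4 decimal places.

0.9397

f = n/N = 4822/41259 = 0.11687147.
SE_no-fpc = √(s²/n) = 1.7099994; SE_fpc = √((1−f)s²/n) = 1.6069705.
Ratio = √(1−f) = 0.93974918.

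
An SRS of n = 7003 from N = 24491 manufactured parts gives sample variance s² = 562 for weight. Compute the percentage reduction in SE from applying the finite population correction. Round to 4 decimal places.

f = n/N = 7003/24491 = 0.28594177.
SE_no-fpc = √(s²/n) = 0.28328664; SE_fpc = √((1−f)s²/n) = 0.23938278.
Ratio = √(1−f) = 0.84501966. Reduction = 100·(1 − 0.84501966) = 15.4980%.

15.4980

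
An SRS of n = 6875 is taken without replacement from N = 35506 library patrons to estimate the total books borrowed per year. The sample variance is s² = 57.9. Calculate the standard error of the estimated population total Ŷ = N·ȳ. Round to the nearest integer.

Var(Ŷ) = N²·Var(ȳ) = N²·(1 − n/N)·s²/n.
f = 6875/35506 = 0.19362925; Var(ȳ) = 0.80637075·57.9/6875 = 0.0067911079.
Var(Ŷ) = 35506² · 0.0067911079 = 8.561387 × 10^6.
SE(Ŷ) = √(8.561387 × 10^6) = 2926.

2926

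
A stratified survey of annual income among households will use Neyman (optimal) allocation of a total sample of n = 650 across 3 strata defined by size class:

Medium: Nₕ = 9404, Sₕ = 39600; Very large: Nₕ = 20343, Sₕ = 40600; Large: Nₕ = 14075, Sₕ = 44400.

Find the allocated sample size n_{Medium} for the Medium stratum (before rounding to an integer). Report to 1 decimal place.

132.8

Neyman allocation: nₕ = n·NₕSₕ / Σⱼ NⱼSⱼ.
Σ NⱼSⱼ = 9404·39600 + 20343·40600 + 14075·44400 = 1.8232542 × 10^9.
n_{Medium} = 650·9404·39600 / (1.8232542 × 10^9) = 132.8.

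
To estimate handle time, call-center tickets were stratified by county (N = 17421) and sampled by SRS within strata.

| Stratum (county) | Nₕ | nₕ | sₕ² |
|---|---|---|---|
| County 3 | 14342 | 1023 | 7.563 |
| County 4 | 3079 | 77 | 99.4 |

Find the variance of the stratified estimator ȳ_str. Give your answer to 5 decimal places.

Var(ȳ_str) = Σₕ Wₕ²(1 − fₕ)sₕ²/nₕ with Wₕ = Nₕ/N, N = 17421.
County 3: Wₕ = 0.82325928; term = 0.82325928²·(1 − 0.07132896)·7.563/1023 = 0.0046532206.
County 4: Wₕ = 0.17674072; term = 0.17674072²·(1 − 0.02500812)·99.4/77 = 0.03931605.
Sum = 0.043969271.

0.04397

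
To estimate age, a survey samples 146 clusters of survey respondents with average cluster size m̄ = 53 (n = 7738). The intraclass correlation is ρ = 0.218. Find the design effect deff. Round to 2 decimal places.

deff = 1 + (53 − 1)·0.218 = 1 + 11.336 = 12.336.

12.34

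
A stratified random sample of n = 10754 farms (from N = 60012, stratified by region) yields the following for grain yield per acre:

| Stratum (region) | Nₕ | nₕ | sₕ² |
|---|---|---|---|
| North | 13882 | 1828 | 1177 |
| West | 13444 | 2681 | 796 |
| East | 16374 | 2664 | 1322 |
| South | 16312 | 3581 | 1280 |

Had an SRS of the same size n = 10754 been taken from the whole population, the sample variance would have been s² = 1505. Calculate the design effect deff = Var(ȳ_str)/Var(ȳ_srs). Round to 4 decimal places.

0.8130

Var(ȳ_str) = Σ Wₕ²(1−fₕ)sₕ²/nₕ with Wₕ = Nₕ/60012:
  North: (13882/60012)²·(1−1828/13882)·1177/1828 = 0.02991626
  West: (13444/60012)²·(1−2681/13444)·796/2681 = 0.011928941
  East: (16374/60012)²·(1−2664/16374)·1322/2664 = 0.030932376
  South: (16312/60012)²·(1−3581/16312)·1280/3581 = 0.020611005
  → Var(ȳ_str) = 0.093388582.
Var(ȳ_srs) = (1 − 10754/60012)·1505/10754 = 0.11486961.
deff = 0.093388582 / 0.11486961 = 0.8130.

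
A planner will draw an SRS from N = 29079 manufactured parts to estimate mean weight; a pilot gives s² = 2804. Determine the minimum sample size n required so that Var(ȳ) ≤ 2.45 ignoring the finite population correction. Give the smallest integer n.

Without fpc, n₀ = s²/D = 2804/2.45 = 1144.4898.
Rounding up, n = 1145.

1145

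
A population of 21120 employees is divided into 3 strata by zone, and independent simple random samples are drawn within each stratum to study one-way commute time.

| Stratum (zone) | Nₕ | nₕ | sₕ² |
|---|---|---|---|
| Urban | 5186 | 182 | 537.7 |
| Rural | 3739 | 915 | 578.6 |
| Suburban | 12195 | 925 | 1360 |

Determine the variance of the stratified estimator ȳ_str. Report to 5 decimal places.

0.63987

Var(ȳ_str) = Σₕ Wₕ²(1 − fₕ)sₕ²/nₕ with Wₕ = Nₕ/N, N = 21120.
Urban: Wₕ = 0.24554924; term = 0.24554924²·(1 − 0.03509449)·537.7/182 = 0.17188209.
Rural: Wₕ = 0.17703598; term = 0.17703598²·(1 − 0.24471784)·578.6/915 = 0.014968892.
Suburban: Wₕ = 0.57741477; term = 0.57741477²·(1 − 0.07585076)·1360/925 = 0.45301759.
Sum = 0.63986857.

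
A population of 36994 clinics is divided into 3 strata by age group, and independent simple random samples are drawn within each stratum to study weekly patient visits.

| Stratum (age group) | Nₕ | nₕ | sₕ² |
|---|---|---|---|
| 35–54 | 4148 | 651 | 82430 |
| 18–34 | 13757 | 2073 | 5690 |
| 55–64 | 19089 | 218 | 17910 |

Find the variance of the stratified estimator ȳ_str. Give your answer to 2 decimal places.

Var(ȳ_str) = Σₕ Wₕ²(1 − fₕ)sₕ²/nₕ with Wₕ = Nₕ/N, N = 36994.
35–54: Wₕ = 0.11212629; term = 0.11212629²·(1 − 0.15694311)·82430/651 = 1.3420729.
18–34: Wₕ = 0.37187111; term = 0.37187111²·(1 − 0.15068692)·5690/2073 = 0.3223782.
55–64: Wₕ = 0.51600260; term = 0.51600260²·(1 − 0.01142019)·17910/218 = 21.624925.
Sum = 23.289376.

23.29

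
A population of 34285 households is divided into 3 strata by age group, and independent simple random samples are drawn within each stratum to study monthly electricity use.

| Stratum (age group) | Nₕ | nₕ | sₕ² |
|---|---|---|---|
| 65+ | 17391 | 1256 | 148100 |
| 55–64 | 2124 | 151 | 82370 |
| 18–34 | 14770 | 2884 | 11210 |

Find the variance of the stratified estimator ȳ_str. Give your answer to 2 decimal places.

30.67

Var(ȳ_str) = Σₕ Wₕ²(1 − fₕ)sₕ²/nₕ with Wₕ = Nₕ/N, N = 34285.
65+: Wₕ = 0.50724807; term = 0.50724807²·(1 − 0.07222126)·148100/1256 = 28.148201.
55–64: Wₕ = 0.06195129; term = 0.06195129²·(1 − 0.07109228)·82370/151 = 1.9447573.
18–34: Wₕ = 0.43080064; term = 0.43080064²·(1 − 0.19526066)·11210/2884 = 0.58052145.
Sum = 30.67348.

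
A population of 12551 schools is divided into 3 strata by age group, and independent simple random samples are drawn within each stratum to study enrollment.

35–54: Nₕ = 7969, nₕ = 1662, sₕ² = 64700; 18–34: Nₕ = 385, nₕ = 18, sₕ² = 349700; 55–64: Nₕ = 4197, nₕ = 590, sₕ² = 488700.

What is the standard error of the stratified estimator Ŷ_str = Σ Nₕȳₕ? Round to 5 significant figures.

131300

Var(Ŷ_str) = Σₕ Nₕ²(1 − fₕ)sₕ²/nₕ.
35–54: 7969²·(1 − 1662/7969)·64700/1662 = 1.9565904 × 10^9.
18–34: 385²·(1 − 18/385)·349700/18 = 2.7450479 × 10^9.
55–64: 4197²·(1 − 590/4197)·488700/590 = 1.2539362 × 10^10.
Sum = 1.7241 × 10^10.
SE = √(1.7241 × 10^10) = 131300.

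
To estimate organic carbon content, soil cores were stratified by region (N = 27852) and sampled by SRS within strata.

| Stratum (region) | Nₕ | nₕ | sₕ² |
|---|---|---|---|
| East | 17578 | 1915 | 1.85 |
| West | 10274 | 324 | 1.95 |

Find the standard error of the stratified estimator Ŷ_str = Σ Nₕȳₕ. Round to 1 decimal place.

938.7

Var(Ŷ_str) = Σₕ Nₕ²(1 − fₕ)sₕ²/nₕ.
East: 17578²·(1 − 1915/17578)·1.85/1915 = 265979.01.
West: 10274²·(1 − 324/10274)·1.95/324 = 615250.88.
Sum = 881229.89.
SE = √(881229.89) = 938.7.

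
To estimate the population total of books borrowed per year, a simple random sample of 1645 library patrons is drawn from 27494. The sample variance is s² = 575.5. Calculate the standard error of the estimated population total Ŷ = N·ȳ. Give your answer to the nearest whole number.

15768

Var(Ŷ) = N²·Var(ȳ) = N²·(1 − n/N)·s²/n.
f = 1645/27494 = 0.05983124; Var(ȳ) = 0.94016876·575.5/1645 = 0.32891618.
Var(Ŷ) = 27494² · 0.32891618 = 2.4863433 × 10^8.
SE(Ŷ) = √(2.4863433 × 10^8) = 15768.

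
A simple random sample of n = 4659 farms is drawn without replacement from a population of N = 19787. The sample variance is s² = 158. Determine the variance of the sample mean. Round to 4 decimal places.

0.0259

Under SRS without replacement, Var(ȳ) = (1 − f)·s²/n with f = n/N = 4659/19787 = 0.23545762.
Var(ȳ) = (1 − 0.23545762)·158/4659 = 0.76454238·0.033912857 = 0.025927816.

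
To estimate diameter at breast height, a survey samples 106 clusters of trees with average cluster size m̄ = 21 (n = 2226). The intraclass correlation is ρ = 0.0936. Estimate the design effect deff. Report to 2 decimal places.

deff = 1 + (21 − 1)·0.0936 = 1 + 1.872 = 2.872.

2.87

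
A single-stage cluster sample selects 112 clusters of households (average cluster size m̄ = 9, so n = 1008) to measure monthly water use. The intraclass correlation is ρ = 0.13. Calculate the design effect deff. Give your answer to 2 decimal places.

deff = 1 + (9 − 1)·0.13 = 1 + 1.04 = 2.04.

2.04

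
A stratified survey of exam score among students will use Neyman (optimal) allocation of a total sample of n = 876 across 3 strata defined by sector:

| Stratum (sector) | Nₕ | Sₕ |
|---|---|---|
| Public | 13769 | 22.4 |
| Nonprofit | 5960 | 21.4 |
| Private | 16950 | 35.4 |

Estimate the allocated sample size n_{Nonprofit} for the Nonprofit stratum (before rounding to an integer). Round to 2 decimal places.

107.85

Neyman allocation: nₕ = n·NₕSₕ / Σⱼ NⱼSⱼ.
Σ NⱼSⱼ = 13769·22.4 + 5960·21.4 + 16950·35.4 = 1.0359996 × 10^6.
n_{Nonprofit} = 876·5960·21.4 / (1.0359996 × 10^6) = 107.85.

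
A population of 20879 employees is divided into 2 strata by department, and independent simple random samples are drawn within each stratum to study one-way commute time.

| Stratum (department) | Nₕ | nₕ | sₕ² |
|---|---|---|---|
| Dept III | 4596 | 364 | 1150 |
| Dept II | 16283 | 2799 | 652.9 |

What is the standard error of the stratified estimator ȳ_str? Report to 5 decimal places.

Var(ȳ_str) = Σₕ Wₕ²(1 − fₕ)sₕ²/nₕ with Wₕ = Nₕ/N, N = 20879.
Dept III: Wₕ = 0.22012548; term = 0.22012548²·(1 − 0.07919930)·1150/364 = 0.14096223.
Dept II: Wₕ = 0.77987452; term = 0.77987452²·(1 − 0.17189707)·652.9/2799 = 0.11748368.
Sum = 0.25844591.
SE = √(0.25844591) = 0.50838.

0.50838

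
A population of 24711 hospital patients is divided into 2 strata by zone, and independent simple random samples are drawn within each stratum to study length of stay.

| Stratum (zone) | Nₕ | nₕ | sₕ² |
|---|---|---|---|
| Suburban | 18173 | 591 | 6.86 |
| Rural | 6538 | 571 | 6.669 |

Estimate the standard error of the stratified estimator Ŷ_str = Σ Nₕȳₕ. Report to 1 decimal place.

Var(Ŷ_str) = Σₕ Nₕ²(1 − fₕ)sₕ²/nₕ.
Suburban: 18173²·(1 − 591/18173)·6.86/591 = 3.708784 × 10^6.
Rural: 6538²·(1 − 571/6538)·6.669/571 = 455643.9.
Sum = 4.1644279 × 10^6.
SE = √(4.1644279 × 10^6) = 2040.7.

2040.7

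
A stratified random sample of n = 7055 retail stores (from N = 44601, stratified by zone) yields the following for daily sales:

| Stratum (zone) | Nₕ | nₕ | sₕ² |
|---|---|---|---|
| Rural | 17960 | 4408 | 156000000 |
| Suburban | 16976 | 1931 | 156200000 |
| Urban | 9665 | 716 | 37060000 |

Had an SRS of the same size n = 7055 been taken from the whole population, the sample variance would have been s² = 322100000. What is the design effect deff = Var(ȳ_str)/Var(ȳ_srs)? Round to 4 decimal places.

Var(ȳ_str) = Σ Wₕ²(1−fₕ)sₕ²/nₕ with Wₕ = Nₕ/44601:
  Rural: (17960/44601)²·(1−4408/17960)·156000000/4408 = 4330.156
  Suburban: (16976/44601)²·(1−1931/16976)·156200000/1931 = 10385.732
  Urban: (9665/44601)²·(1−716/9665)·37060000/716 = 2250.5028
  → Var(ȳ_str) = 16966.391.
Var(ȳ_srs) = (1 − 7055/44601)·322100000/7055 = 38433.752.
deff = 16966.391 / 38433.752 = 0.4414.

0.4414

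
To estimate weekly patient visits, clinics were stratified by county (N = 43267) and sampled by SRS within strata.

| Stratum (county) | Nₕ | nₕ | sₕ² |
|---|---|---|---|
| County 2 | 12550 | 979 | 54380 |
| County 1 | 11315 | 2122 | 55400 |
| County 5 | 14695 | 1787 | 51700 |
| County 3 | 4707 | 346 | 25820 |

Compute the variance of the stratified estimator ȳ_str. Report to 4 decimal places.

Var(ȳ_str) = Σₕ Wₕ²(1 − fₕ)sₕ²/nₕ with Wₕ = Nₕ/N, N = 43267.
County 2: Wₕ = 0.29005940; term = 0.29005940²·(1 − 0.07800797)·54380/979 = 4.3088122.
County 1: Wₕ = 0.26151570; term = 0.26151570²·(1 − 0.18753867)·55400/2122 = 1.45065.
County 5: Wₕ = 0.33963529; term = 0.33963529²·(1 − 0.12160599)·51700/1787 = 2.9314397.
County 3: Wₕ = 0.10878961; term = 0.10878961²·(1 − 0.07350754)·25820/346 = 0.81827043.
Sum = 9.5091723.

9.5092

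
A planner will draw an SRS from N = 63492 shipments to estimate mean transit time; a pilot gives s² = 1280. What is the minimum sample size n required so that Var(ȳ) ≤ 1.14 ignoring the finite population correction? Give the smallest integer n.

1123

Without fpc, n₀ = s²/D = 1280/1.14 = 1122.8070.
Rounding up, n = 1123.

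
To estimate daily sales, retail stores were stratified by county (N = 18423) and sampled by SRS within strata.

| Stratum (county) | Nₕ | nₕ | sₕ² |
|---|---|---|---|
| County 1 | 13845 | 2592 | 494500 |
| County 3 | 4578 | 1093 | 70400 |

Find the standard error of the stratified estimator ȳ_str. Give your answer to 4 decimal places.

9.5185

Var(ȳ_str) = Σₕ Wₕ²(1 − fₕ)sₕ²/nₕ with Wₕ = Nₕ/N, N = 18423.
County 1: Wₕ = 0.75150627; term = 0.75150627²·(1 − 0.18721560)·494500/2592 = 87.573332.
County 3: Wₕ = 0.24849373; term = 0.24849373²·(1 − 0.23875055)·70400/1093 = 3.0276827.
Sum = 90.601015.
SE = √(90.601015) = 9.5185.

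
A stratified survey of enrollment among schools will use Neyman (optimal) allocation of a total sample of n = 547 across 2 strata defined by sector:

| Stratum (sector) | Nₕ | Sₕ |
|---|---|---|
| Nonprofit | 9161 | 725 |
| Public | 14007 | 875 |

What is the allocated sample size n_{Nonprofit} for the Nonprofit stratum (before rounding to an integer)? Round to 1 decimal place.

192.2

Neyman allocation: nₕ = n·NₕSₕ / Σⱼ NⱼSⱼ.
Σ NⱼSⱼ = 9161·725 + 14007·875 = 1.889785 × 10^7.
n_{Nonprofit} = 547·9161·725 / (1.889785 × 10^7) = 192.2.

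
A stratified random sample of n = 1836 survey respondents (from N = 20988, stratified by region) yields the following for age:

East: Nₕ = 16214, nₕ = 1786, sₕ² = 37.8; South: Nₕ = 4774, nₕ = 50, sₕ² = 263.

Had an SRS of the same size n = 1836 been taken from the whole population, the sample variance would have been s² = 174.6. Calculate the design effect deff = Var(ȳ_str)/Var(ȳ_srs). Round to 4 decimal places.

3.2328

Var(ȳ_str) = Σ Wₕ²(1−fₕ)sₕ²/nₕ with Wₕ = Nₕ/20988:
  East: (16214/20988)²·(1−1786/16214)·37.8/1786 = 0.011239954
  South: (4774/20988)²·(1−50/4774)·263/50 = 0.26929974
  → Var(ȳ_str) = 0.28053969.
Var(ȳ_srs) = (1 − 1836/20988)·174.6/1836 = 0.086779.
deff = 0.28053969 / 0.086779 = 3.2328.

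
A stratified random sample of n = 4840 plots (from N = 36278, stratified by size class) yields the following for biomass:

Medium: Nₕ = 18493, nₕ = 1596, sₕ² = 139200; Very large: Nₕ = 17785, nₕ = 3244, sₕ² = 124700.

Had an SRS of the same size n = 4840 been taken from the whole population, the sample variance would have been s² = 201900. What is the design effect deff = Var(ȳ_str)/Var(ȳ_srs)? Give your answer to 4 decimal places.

0.7818

Var(ȳ_str) = Σ Wₕ²(1−fₕ)sₕ²/nₕ with Wₕ = Nₕ/36278:
  Medium: (18493/36278)²·(1−1596/18493)·139200/1596 = 20.707928
  Very large: (17785/36278)²·(1−3244/17785)·124700/3244 = 7.5534799
  → Var(ȳ_str) = 28.261408.
Var(ȳ_srs) = (1 − 4840/36278)·201900/4840 = 36.14952.
deff = 28.261408 / 36.14952 = 0.7818.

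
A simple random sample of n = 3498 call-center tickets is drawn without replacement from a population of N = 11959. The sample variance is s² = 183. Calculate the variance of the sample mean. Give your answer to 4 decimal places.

Under SRS without replacement, Var(ȳ) = (1 − f)·s²/n with f = n/N = 3498/11959 = 0.29249937.
Var(ȳ) = (1 − 0.29249937)·183/3498 = 0.70750063·0.052315609 = 0.037013326.

0.0370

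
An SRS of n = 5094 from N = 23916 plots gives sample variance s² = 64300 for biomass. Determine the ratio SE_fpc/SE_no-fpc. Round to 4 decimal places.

0.8871

f = n/N = 5094/23916 = 0.21299548.
SE_no-fpc = √(s²/n) = 3.552843; SE_fpc = √((1−f)s²/n) = 3.1518434.
Ratio = √(1−f) = 0.88713275.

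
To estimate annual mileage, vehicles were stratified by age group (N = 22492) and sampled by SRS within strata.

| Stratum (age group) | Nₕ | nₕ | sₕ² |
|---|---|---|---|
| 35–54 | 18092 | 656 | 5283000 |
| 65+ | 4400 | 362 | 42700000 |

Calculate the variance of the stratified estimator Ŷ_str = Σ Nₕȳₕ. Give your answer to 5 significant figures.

Var(Ŷ_str) = Σₕ Nₕ²(1 − fₕ)sₕ²/nₕ.
35–54: 18092²·(1 − 656/18092)·5283000/656 = 2.5404474 × 10^12.
65+: 4400²·(1 − 362/4400)·42700000/362 = 2.0957443 × 10^12.
Sum = 4.6361917 × 10^12.

4.6362 × 10^12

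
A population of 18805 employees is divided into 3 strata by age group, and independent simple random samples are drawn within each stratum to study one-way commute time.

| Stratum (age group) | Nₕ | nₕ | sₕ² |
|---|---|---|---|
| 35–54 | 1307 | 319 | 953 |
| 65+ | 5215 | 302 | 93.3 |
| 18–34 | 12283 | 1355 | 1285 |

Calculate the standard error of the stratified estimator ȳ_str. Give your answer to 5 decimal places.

0.62710

Var(ȳ_str) = Σₕ Wₕ²(1 − fₕ)sₕ²/nₕ with Wₕ = Nₕ/N, N = 18805.
35–54: Wₕ = 0.06950279; term = 0.06950279²·(1 − 0.24407039)·953/319 = 0.010909079.
65+: Wₕ = 0.27731986; term = 0.27731986²·(1 − 0.05790988)·93.3/302 = 0.022383557.
18–34: Wₕ = 0.65317735; term = 0.65317735²·(1 − 0.11031507)·1285/1355 = 0.35996667.
Sum = 0.39325931.
SE = √(0.39325931) = 0.62710.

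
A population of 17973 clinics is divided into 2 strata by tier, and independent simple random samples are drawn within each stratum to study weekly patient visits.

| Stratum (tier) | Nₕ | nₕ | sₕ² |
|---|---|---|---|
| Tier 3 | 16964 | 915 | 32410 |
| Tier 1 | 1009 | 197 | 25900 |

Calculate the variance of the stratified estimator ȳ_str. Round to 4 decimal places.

Var(ȳ_str) = Σₕ Wₕ²(1 − fₕ)sₕ²/nₕ with Wₕ = Nₕ/N, N = 17973.
Tier 3: Wₕ = 0.94386023; term = 0.94386023²·(1 − 0.05393775)·32410/915 = 29.853347.
Tier 1: Wₕ = 0.05613977; term = 0.05613977²·(1 − 0.19524281)·25900/197 = 0.33345681.
Sum = 30.186804.

30.1868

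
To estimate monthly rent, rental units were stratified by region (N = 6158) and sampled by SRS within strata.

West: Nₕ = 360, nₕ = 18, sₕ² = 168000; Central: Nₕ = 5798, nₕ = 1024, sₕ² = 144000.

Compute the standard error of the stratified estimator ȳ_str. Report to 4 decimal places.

Var(ȳ_str) = Σₕ Wₕ²(1 − fₕ)sₕ²/nₕ with Wₕ = Nₕ/N, N = 6158.
West: Wₕ = 0.05846054; term = 0.05846054²·(1 − 0.05000000)·168000/18 = 30.303027.
Central: Wₕ = 0.94153946; term = 0.94153946²·(1 − 0.17661263)·144000/1024 = 102.64642.
Sum = 132.94945.
SE = √(132.94945) = 11.5304.

11.5304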